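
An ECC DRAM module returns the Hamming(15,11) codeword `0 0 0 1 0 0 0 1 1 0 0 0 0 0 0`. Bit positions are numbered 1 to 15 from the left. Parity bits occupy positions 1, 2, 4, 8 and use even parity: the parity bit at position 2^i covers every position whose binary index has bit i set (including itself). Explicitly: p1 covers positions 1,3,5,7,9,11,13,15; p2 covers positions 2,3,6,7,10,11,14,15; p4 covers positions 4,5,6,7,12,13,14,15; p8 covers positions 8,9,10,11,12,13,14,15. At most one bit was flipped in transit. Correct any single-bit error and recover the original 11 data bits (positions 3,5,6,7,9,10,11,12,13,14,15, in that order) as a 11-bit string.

s1: b1⊕b3⊕b5⊕b7⊕b9⊕b11⊕b13⊕b15 = 0⊕0⊕0⊕0⊕1⊕0⊕0⊕0 = 1
s2: b2⊕b3⊕b6⊕b7⊕b10⊕b11⊕b14⊕b15 = 0⊕0⊕0⊕0⊕0⊕0⊕0⊕0 = 0
s4: b4⊕b5⊕b6⊕b7⊕b12⊕b13⊕b14⊕b15 = 1⊕0⊕0⊕0⊕0⊕0⊕0⊕0 = 1
s8: b8⊕b9⊕b10⊕b11⊕b12⊕b13⊕b14⊕b15 = 1⊕1⊕0⊕0⊕0⊕0⊕0⊕0 = 0
Syndrome (s8...s1) = 0101 → position 5.
Flip bit 5: corrected codeword = 000110011000000
Data bits at positions 3,5,6,7,9,10,11,12,13,14,15: 01001000000

01001000000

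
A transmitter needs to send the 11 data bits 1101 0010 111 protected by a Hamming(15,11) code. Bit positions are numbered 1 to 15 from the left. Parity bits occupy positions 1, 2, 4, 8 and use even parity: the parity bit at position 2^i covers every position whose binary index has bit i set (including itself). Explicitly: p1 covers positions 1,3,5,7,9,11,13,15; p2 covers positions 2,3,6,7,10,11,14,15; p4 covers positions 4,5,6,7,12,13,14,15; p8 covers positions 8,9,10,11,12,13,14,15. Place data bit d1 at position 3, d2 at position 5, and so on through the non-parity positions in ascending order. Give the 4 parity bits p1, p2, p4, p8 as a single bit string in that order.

0110

Place data bits at non-power-of-two positions: b3=1, b5=1, b6=0, b7=1, b9=0, b10=0, b11=1, b12=0, b13=1, b14=1, b15=1.
p1 = XOR of data positions {3,5,7,9,11,13,15} = 1⊕1⊕1⊕0⊕1⊕1⊕1 = 0
p2 = XOR of data positions {3,6,7,10,11,14,15} = 1⊕0⊕1⊕0⊕1⊕1⊕1 = 1
p4 = XOR of data positions {5,6,7,12,13,14,15} = 1⊕0⊕1⊕0⊕1⊕1⊕1 = 1
p8 = XOR of data positions {9,10,11,12,13,14,15} = 0⊕0⊕1⊕0⊕1⊕1⊕1 = 0
Parity bits p1,p2,p4,p8 = 0110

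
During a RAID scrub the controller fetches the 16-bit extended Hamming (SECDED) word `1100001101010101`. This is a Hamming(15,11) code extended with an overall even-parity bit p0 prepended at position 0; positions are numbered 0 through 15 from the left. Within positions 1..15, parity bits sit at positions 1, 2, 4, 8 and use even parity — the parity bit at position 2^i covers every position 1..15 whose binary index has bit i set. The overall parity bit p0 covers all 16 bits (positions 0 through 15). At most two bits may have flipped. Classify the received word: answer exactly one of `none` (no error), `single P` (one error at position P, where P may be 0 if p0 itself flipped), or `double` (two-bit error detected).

s1: b1⊕b3⊕b5⊕b7⊕b9⊕b11⊕b13⊕b15 = 1⊕0⊕0⊕1⊕1⊕1⊕1⊕1 = 0
s2: b2⊕b3⊕b6⊕b7⊕b10⊕b11⊕b14⊕b15 = 0⊕0⊕1⊕1⊕0⊕1⊕0⊕1 = 0
s4: b4⊕b5⊕b6⊕b7⊕b12⊕b13⊕b14⊕b15 = 0⊕0⊕1⊕1⊕0⊕1⊕0⊕1 = 0
s8: b8⊕b9⊕b10⊕b11⊕b12⊕b13⊕b14⊕b15 = 0⊕1⊕0⊕1⊕0⊕1⊕0⊕1 = 0
Syndrome (s8...s1) = 0000 → position 0 (no error).
Overall parity (XOR of all 16 bits, including p0): 1⊕1⊕0⊕0⊕0⊕0⊕1⊕1⊕0⊕1⊕0⊕1⊕0⊕1⊕0⊕1 = 0
Overall=0, syndrome position=0 → no error.

none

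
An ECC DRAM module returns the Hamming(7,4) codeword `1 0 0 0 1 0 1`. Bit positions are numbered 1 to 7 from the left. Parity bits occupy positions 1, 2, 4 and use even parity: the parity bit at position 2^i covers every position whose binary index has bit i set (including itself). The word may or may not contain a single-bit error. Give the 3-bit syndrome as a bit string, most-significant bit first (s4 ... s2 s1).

s1: b1⊕b3⊕b5⊕b7 = 1⊕0⊕1⊕1 = 1
s2: b2⊕b3⊕b6⊕b7 = 0⊕0⊕0⊕1 = 1
s4: b4⊕b5⊕b6⊕b7 = 0⊕1⊕0⊕1 = 0
Syndrome (s4...s1) = 011 → position 3.

011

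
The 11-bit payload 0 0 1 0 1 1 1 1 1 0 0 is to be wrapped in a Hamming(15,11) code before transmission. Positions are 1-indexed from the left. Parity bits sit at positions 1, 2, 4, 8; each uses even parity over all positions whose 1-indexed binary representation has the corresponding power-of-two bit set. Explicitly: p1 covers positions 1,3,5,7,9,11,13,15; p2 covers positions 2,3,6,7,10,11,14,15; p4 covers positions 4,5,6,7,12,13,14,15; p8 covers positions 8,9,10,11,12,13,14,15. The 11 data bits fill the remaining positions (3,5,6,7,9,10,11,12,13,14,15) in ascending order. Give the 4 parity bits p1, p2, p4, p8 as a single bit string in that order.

1111

Place data bits at non-power-of-two positions: b3=0, b5=0, b6=1, b7=0, b9=1, b10=1, b11=1, b12=1, b13=1, b14=0, b15=0.
p1 = XOR of data positions {3,5,7,9,11,13,15} = 0⊕0⊕0⊕1⊕1⊕1⊕0 = 1
p2 = XOR of data positions {3,6,7,10,11,14,15} = 0⊕1⊕0⊕1⊕1⊕0⊕0 = 1
p4 = XOR of data positions {5,6,7,12,13,14,15} = 0⊕1⊕0⊕1⊕1⊕0⊕0 = 1
p8 = XOR of data positions {9,10,11,12,13,14,15} = 1⊕1⊕1⊕1⊕1⊕0⊕0 = 1
Parity bits p1,p2,p4,p8 = 1111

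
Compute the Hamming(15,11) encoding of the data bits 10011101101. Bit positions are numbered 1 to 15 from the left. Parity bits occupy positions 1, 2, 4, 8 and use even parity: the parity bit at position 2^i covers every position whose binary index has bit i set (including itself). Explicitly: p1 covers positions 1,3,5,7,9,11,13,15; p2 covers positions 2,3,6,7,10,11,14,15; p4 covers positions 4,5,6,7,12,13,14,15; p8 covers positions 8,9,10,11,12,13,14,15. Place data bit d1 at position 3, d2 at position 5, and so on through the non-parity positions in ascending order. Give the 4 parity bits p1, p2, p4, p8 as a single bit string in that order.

1001

Place data bits at non-power-of-two positions: b3=1, b5=0, b6=0, b7=1, b9=1, b10=1, b11=0, b12=1, b13=1, b14=0, b15=1.
p1 = XOR of data positions {3,5,7,9,11,13,15} = 1⊕0⊕1⊕1⊕0⊕1⊕1 = 1
p2 = XOR of data positions {3,6,7,10,11,14,15} = 1⊕0⊕1⊕1⊕0⊕0⊕1 = 0
p4 = XOR of data positions {5,6,7,12,13,14,15} = 0⊕0⊕1⊕1⊕1⊕0⊕1 = 0
p8 = XOR of data positions {9,10,11,12,13,14,15} = 1⊕1⊕0⊕1⊕1⊕0⊕1 = 1
Parity bits p1,p2,p4,p8 = 1001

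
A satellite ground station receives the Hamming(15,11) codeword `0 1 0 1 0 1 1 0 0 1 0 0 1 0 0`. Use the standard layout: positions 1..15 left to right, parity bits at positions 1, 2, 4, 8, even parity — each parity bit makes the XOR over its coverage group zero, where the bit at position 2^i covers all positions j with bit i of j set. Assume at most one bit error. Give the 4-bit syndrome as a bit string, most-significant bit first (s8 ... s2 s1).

0000

s1: b1⊕b3⊕b5⊕b7⊕b9⊕b11⊕b13⊕b15 = 0⊕0⊕0⊕1⊕0⊕0⊕1⊕0 = 0
s2: b2⊕b3⊕b6⊕b7⊕b10⊕b11⊕b14⊕b15 = 1⊕0⊕1⊕1⊕1⊕0⊕0⊕0 = 0
s4: b4⊕b5⊕b6⊕b7⊕b12⊕b13⊕b14⊕b15 = 1⊕0⊕1⊕1⊕0⊕1⊕0⊕0 = 0
s8: b8⊕b9⊕b10⊕b11⊕b12⊕b13⊕b14⊕b15 = 0⊕0⊕1⊕0⊕0⊕1⊕0⊕0 = 0
Syndrome (s8...s1) = 0000 → position 0 (no error).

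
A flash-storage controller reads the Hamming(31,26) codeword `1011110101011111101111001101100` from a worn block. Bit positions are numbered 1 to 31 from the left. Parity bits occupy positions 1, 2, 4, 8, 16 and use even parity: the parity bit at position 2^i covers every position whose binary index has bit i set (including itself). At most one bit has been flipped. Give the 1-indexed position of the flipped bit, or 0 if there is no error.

0

s1: b1⊕b3⊕b5⊕b7⊕b9⊕b11⊕b13⊕b15⊕b17⊕b19⊕b21⊕b23⊕b25⊕b27⊕b29⊕b31 = 1⊕1⊕1⊕0⊕0⊕0⊕1⊕1⊕1⊕1⊕1⊕0⊕1⊕0⊕1⊕0 = 0
s2: b2⊕b3⊕b6⊕b7⊕b10⊕b11⊕b14⊕b15⊕b18⊕b19⊕b22⊕b23⊕b26⊕b27⊕b30⊕b31 = 0⊕1⊕1⊕0⊕1⊕0⊕1⊕1⊕0⊕1⊕1⊕0⊕1⊕0⊕0⊕0 = 0
s4: b4⊕b5⊕b6⊕b7⊕b12⊕b13⊕b14⊕b15⊕b20⊕b21⊕b22⊕b23⊕b28⊕b29⊕b30⊕b31 = 1⊕1⊕1⊕0⊕1⊕1⊕1⊕1⊕1⊕1⊕1⊕0⊕1⊕1⊕0⊕0 = 0
s8: b8⊕b9⊕b10⊕b11⊕b12⊕b13⊕b14⊕b15⊕b24⊕b25⊕b26⊕b27⊕b28⊕b29⊕b30⊕b31 = 1⊕0⊕1⊕0⊕1⊕1⊕1⊕1⊕0⊕1⊕1⊕0⊕1⊕1⊕0⊕0 = 0
s16: b16⊕b17⊕b18⊕b19⊕b20⊕b21⊕b22⊕b23⊕b24⊕b25⊕b26⊕b27⊕b28⊕b29⊕b30⊕b31 = 1⊕1⊕0⊕1⊕1⊕1⊕1⊕0⊕0⊕1⊕1⊕0⊕1⊕1⊕0⊕0 = 0
Syndrome (s16...s1) = 00000 → position 0 (no error).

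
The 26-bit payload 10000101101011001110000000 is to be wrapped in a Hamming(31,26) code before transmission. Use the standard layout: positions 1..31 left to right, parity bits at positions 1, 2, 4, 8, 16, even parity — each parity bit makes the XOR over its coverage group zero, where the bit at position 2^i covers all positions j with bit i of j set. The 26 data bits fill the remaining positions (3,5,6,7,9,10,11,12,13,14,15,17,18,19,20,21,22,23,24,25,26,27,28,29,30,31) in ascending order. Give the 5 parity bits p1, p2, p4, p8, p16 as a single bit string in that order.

Place data bits at non-power-of-two positions: b3=1, b5=0, b6=0, b7=0, b9=0, b10=1, b11=0, b12=1, b13=1, b14=0, b15=1, b17=0, b18=1, b19=1, b20=0, b21=0, b22=1, b23=1, b24=1, b25=0, b26=0, b27=0, b28=0, b29=0, b30=0, b31=0.
p1 = XOR of data positions {3,5,7,9,11,13,15,17,19,21,23,25,27,29,31} = 1⊕0⊕0⊕0⊕0⊕1⊕1⊕0⊕1⊕0⊕1⊕0⊕0⊕0⊕0 = 1
p2 = XOR of data positions {3,6,7,10,11,14,15,18,19,22,23,26,27,30,31} = 1⊕0⊕0⊕1⊕0⊕0⊕1⊕1⊕1⊕1⊕1⊕0⊕0⊕0⊕0 = 1
p4 = XOR of data positions {5,6,7,12,13,14,15,20,21,22,23,28,29,30,31} = 0⊕0⊕0⊕1⊕1⊕0⊕1⊕0⊕0⊕1⊕1⊕0⊕0⊕0⊕0 = 1
p8 = XOR of data positions {9,10,11,12,13,14,15,24,25,26,27,28,29,30,31} = 0⊕1⊕0⊕1⊕1⊕0⊕1⊕1⊕0⊕0⊕0⊕0⊕0⊕0⊕0 = 1
p16 = XOR of data positions {17,18,19,20,21,22,23,24,25,26,27,28,29,30,31} = 0⊕1⊕1⊕0⊕0⊕1⊕1⊕1⊕0⊕0⊕0⊕0⊕0⊕0⊕0 = 1
Parity bits p1,p2,p4,p8,p16 = 11111

11111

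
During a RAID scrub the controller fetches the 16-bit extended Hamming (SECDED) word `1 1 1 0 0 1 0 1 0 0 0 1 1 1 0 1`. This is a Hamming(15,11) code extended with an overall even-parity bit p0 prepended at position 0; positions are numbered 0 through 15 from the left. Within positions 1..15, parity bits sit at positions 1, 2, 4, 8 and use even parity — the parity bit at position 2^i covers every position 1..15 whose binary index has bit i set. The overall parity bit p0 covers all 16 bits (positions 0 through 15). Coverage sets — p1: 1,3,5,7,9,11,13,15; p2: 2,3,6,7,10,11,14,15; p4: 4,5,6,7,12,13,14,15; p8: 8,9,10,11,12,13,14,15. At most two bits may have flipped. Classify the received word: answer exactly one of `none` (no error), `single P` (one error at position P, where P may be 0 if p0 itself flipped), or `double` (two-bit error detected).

single 4

s1: b1⊕b3⊕b5⊕b7⊕b9⊕b11⊕b13⊕b15 = 1⊕0⊕1⊕1⊕0⊕1⊕1⊕1 = 0
s2: b2⊕b3⊕b6⊕b7⊕b10⊕b11⊕b14⊕b15 = 1⊕0⊕0⊕1⊕0⊕1⊕0⊕1 = 0
s4: b4⊕b5⊕b6⊕b7⊕b12⊕b13⊕b14⊕b15 = 0⊕1⊕0⊕1⊕1⊕1⊕0⊕1 = 1
s8: b8⊕b9⊕b10⊕b11⊕b12⊕b13⊕b14⊕b15 = 0⊕0⊕0⊕1⊕1⊕1⊕0⊕1 = 0
Syndrome (s8...s1) = 0100 → position 4.
Overall parity (XOR of all 16 bits, including p0): 1⊕1⊕1⊕0⊕0⊕1⊕0⊕1⊕0⊕0⊕0⊕1⊕1⊕1⊕0⊕1 = 1
Overall=1, syndrome position=4 → single-bit error at position 4.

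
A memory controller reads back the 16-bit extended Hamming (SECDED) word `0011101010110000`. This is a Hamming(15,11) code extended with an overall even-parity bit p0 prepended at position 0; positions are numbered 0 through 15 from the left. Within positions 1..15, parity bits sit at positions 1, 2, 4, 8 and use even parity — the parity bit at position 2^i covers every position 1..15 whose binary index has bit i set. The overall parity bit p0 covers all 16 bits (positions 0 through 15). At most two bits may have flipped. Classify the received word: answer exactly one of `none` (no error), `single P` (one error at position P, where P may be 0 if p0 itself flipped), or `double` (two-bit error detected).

single 10

s1: b1⊕b3⊕b5⊕b7⊕b9⊕b11⊕b13⊕b15 = 0⊕1⊕0⊕0⊕0⊕1⊕0⊕0 = 0
s2: b2⊕b3⊕b6⊕b7⊕b10⊕b11⊕b14⊕b15 = 1⊕1⊕1⊕0⊕1⊕1⊕0⊕0 = 1
s4: b4⊕b5⊕b6⊕b7⊕b12⊕b13⊕b14⊕b15 = 1⊕0⊕1⊕0⊕0⊕0⊕0⊕0 = 0
s8: b8⊕b9⊕b10⊕b11⊕b12⊕b13⊕b14⊕b15 = 1⊕0⊕1⊕1⊕0⊕0⊕0⊕0 = 1
Syndrome (s8...s1) = 1010 → position 10.
Overall parity (XOR of all 16 bits, including p0): 0⊕0⊕1⊕1⊕1⊕0⊕1⊕0⊕1⊕0⊕1⊕1⊕0⊕0⊕0⊕0 = 1
Overall=1, syndrome position=10 → single-bit error at position 10.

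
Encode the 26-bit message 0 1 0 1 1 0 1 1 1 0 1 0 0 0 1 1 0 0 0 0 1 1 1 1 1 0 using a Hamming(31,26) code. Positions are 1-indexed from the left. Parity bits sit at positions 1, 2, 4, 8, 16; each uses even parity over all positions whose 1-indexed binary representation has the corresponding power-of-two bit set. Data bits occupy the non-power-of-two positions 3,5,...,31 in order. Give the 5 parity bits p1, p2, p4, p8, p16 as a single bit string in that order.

Place data bits at non-power-of-two positions: b3=0, b5=1, b6=0, b7=1, b9=1, b10=0, b11=1, b12=1, b13=1, b14=0, b15=1, b17=0, b18=0, b19=0, b20=1, b21=1, b22=0, b23=0, b24=0, b25=0, b26=1, b27=1, b28=1, b29=1, b30=1, b31=0.
p1 = XOR of data positions {3,5,7,9,11,13,15,17,19,21,23,25,27,29,31} = 0⊕1⊕1⊕1⊕1⊕1⊕1⊕0⊕0⊕1⊕0⊕0⊕1⊕1⊕0 = 1
p2 = XOR of data positions {3,6,7,10,11,14,15,18,19,22,23,26,27,30,31} = 0⊕0⊕1⊕0⊕1⊕0⊕1⊕0⊕0⊕0⊕0⊕1⊕1⊕1⊕0 = 0
p4 = XOR of data positions {5,6,7,12,13,14,15,20,21,22,23,28,29,30,31} = 1⊕0⊕1⊕1⊕1⊕0⊕1⊕1⊕1⊕0⊕0⊕1⊕1⊕1⊕0 = 0
p8 = XOR of data positions {9,10,11,12,13,14,15,24,25,26,27,28,29,30,31} = 1⊕0⊕1⊕1⊕1⊕0⊕1⊕0⊕0⊕1⊕1⊕1⊕1⊕1⊕0 = 0
p16 = XOR of data positions {17,18,19,20,21,22,23,24,25,26,27,28,29,30,31} = 0⊕0⊕0⊕1⊕1⊕0⊕0⊕0⊕0⊕1⊕1⊕1⊕1⊕1⊕0 = 1
Parity bits p1,p2,p4,p8,p16 = 10001

10001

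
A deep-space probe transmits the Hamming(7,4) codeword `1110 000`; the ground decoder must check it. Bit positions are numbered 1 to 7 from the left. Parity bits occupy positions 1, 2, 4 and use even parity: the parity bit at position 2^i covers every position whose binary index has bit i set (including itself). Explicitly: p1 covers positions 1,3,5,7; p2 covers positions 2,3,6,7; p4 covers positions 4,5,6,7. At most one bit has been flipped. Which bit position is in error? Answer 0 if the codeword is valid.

0

s1: b1⊕b3⊕b5⊕b7 = 1⊕1⊕0⊕0 = 0
s2: b2⊕b3⊕b6⊕b7 = 1⊕1⊕0⊕0 = 0
s4: b4⊕b5⊕b6⊕b7 = 0⊕0⊕0⊕0 = 0
Syndrome (s4...s1) = 000 → position 0 (no error).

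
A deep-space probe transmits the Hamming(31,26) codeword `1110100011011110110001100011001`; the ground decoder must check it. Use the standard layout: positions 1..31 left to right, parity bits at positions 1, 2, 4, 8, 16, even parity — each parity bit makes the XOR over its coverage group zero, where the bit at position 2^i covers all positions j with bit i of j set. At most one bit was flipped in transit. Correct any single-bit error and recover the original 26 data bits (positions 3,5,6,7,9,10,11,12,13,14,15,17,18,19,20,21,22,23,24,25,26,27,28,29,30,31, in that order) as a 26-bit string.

11001101111110001100010001

s1: b1⊕b3⊕b5⊕b7⊕b9⊕b11⊕b13⊕b15⊕b17⊕b19⊕b21⊕b23⊕b25⊕b27⊕b29⊕b31 = 1⊕1⊕1⊕0⊕1⊕0⊕1⊕1⊕1⊕0⊕0⊕1⊕0⊕1⊕0⊕1 = 0
s2: b2⊕b3⊕b6⊕b7⊕b10⊕b11⊕b14⊕b15⊕b18⊕b19⊕b22⊕b23⊕b26⊕b27⊕b30⊕b31 = 1⊕1⊕0⊕0⊕1⊕0⊕1⊕1⊕1⊕0⊕1⊕1⊕0⊕1⊕0⊕1 = 0
s4: b4⊕b5⊕b6⊕b7⊕b12⊕b13⊕b14⊕b15⊕b20⊕b21⊕b22⊕b23⊕b28⊕b29⊕b30⊕b31 = 0⊕1⊕0⊕0⊕1⊕1⊕1⊕1⊕0⊕0⊕1⊕1⊕1⊕0⊕0⊕1 = 1
s8: b8⊕b9⊕b10⊕b11⊕b12⊕b13⊕b14⊕b15⊕b24⊕b25⊕b26⊕b27⊕b28⊕b29⊕b30⊕b31 = 0⊕1⊕1⊕0⊕1⊕1⊕1⊕1⊕0⊕0⊕0⊕1⊕1⊕0⊕0⊕1 = 1
s16: b16⊕b17⊕b18⊕b19⊕b20⊕b21⊕b22⊕b23⊕b24⊕b25⊕b26⊕b27⊕b28⊕b29⊕b30⊕b31 = 0⊕1⊕1⊕0⊕0⊕0⊕1⊕1⊕0⊕0⊕0⊕1⊕1⊕0⊕0⊕1 = 1
Syndrome (s16...s1) = 11100 → position 28.
Flip bit 28: corrected codeword = 1110100011011110110001100010001
Data bits at positions 3,5,6,7,9,10,11,12,13,14,15,17,18,19,20,21,22,23,24,25,26,27,28,29,30,31: 11001101111110001100010001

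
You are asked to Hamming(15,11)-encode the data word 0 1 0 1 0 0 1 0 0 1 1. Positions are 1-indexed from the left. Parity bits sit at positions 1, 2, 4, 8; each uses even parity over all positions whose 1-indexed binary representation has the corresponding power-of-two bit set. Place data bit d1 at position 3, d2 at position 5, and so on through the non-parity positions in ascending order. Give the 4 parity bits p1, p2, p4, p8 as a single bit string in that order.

Place data bits at non-power-of-two positions: b3=0, b5=1, b6=0, b7=1, b9=0, b10=0, b11=1, b12=0, b13=0, b14=1, b15=1.
p1 = XOR of data positions {3,5,7,9,11,13,15} = 0⊕1⊕1⊕0⊕1⊕0⊕1 = 0
p2 = XOR of data positions {3,6,7,10,11,14,15} = 0⊕0⊕1⊕0⊕1⊕1⊕1 = 0
p4 = XOR of data positions {5,6,7,12,13,14,15} = 1⊕0⊕1⊕0⊕0⊕1⊕1 = 0
p8 = XOR of data positions {9,10,11,12,13,14,15} = 0⊕0⊕1⊕0⊕0⊕1⊕1 = 1
Parity bits p1,p2,p4,p8 = 0001

0001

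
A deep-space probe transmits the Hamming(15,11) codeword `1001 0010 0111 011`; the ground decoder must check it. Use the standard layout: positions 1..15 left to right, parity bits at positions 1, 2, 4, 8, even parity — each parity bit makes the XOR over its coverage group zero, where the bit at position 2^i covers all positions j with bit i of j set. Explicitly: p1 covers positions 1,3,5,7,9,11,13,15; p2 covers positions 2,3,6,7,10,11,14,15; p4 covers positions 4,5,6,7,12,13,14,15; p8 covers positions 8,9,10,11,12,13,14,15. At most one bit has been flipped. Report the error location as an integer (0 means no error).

s1: b1⊕b3⊕b5⊕b7⊕b9⊕b11⊕b13⊕b15 = 1⊕0⊕0⊕1⊕0⊕1⊕0⊕1 = 0
s2: b2⊕b3⊕b6⊕b7⊕b10⊕b11⊕b14⊕b15 = 0⊕0⊕0⊕1⊕1⊕1⊕1⊕1 = 1
s4: b4⊕b5⊕b6⊕b7⊕b12⊕b13⊕b14⊕b15 = 1⊕0⊕0⊕1⊕1⊕0⊕1⊕1 = 1
s8: b8⊕b9⊕b10⊕b11⊕b12⊕b13⊕b14⊕b15 = 0⊕0⊕1⊕1⊕1⊕0⊕1⊕1 = 1
Syndrome (s8...s1) = 1110 → position 14.

14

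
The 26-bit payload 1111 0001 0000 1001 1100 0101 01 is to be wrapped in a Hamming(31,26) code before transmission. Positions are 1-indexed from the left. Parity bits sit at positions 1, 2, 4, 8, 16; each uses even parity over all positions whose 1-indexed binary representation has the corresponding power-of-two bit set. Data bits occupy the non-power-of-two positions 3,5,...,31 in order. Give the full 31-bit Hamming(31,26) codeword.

0011111000010001010011100010101

Place data bits at non-power-of-two positions: b3=1, b5=1, b6=1, b7=1, b9=0, b10=0, b11=0, b12=1, b13=0, b14=0, b15=0, b17=0, b18=1, b19=0, b20=0, b21=1, b22=1, b23=1, b24=0, b25=0, b26=0, b27=1, b28=0, b29=1, b30=0, b31=1.
p1 = XOR of data positions {3,5,7,9,11,13,15,17,19,21,23,25,27,29,31} = 1⊕1⊕1⊕0⊕0⊕0⊕0⊕0⊕0⊕1⊕1⊕0⊕1⊕1⊕1 = 0
p2 = XOR of data positions {3,6,7,10,11,14,15,18,19,22,23,26,27,30,31} = 1⊕1⊕1⊕0⊕0⊕0⊕0⊕1⊕0⊕1⊕1⊕0⊕1⊕0⊕1 = 0
p4 = XOR of data positions {5,6,7,12,13,14,15,20,21,22,23,28,29,30,31} = 1⊕1⊕1⊕1⊕0⊕0⊕0⊕0⊕1⊕1⊕1⊕0⊕1⊕0⊕1 = 1
p8 = XOR of data positions {9,10,11,12,13,14,15,24,25,26,27,28,29,30,31} = 0⊕0⊕0⊕1⊕0⊕0⊕0⊕0⊕0⊕0⊕1⊕0⊕1⊕0⊕1 = 0
p16 = XOR of data positions {17,18,19,20,21,22,23,24,25,26,27,28,29,30,31} = 0⊕1⊕0⊕0⊕1⊕1⊕1⊕0⊕0⊕0⊕1⊕0⊕1⊕0⊕1 = 1
Codeword b1..b31 = 0011111000010001010011100010101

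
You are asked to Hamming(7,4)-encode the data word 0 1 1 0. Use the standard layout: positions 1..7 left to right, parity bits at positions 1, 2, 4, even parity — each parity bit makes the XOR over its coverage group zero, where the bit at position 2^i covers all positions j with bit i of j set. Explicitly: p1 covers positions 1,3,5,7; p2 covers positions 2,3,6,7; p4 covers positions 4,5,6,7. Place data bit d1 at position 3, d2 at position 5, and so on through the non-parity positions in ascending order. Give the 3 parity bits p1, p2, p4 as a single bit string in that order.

110

Place data bits at non-power-of-two positions: b3=0, b5=1, b6=1, b7=0.
p1 = XOR of data positions {3,5,7} = 0⊕1⊕0 = 1
p2 = XOR of data positions {3,6,7} = 0⊕1⊕0 = 1
p4 = XOR of data positions {5,6,7} = 1⊕1⊕0 = 0
Parity bits p1,p2,p4 = 110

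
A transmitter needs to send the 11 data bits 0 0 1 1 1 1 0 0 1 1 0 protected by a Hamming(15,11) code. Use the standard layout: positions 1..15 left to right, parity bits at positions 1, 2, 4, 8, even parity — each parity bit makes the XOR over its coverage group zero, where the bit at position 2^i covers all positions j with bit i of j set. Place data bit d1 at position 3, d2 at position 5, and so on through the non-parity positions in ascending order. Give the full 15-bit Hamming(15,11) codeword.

100001101100110

Place data bits at non-power-of-two positions: b3=0, b5=0, b6=1, b7=1, b9=1, b10=1, b11=0, b12=0, b13=1, b14=1, b15=0.
p1 = XOR of data positions {3,5,7,9,11,13,15} = 0⊕0⊕1⊕1⊕0⊕1⊕0 = 1
p2 = XOR of data positions {3,6,7,10,11,14,15} = 0⊕1⊕1⊕1⊕0⊕1⊕0 = 0
p4 = XOR of data positions {5,6,7,12,13,14,15} = 0⊕1⊕1⊕0⊕1⊕1⊕0 = 0
p8 = XOR of data positions {9,10,11,12,13,14,15} = 1⊕1⊕0⊕0⊕1⊕1⊕0 = 0
Codeword b1..b15 = 100001101100110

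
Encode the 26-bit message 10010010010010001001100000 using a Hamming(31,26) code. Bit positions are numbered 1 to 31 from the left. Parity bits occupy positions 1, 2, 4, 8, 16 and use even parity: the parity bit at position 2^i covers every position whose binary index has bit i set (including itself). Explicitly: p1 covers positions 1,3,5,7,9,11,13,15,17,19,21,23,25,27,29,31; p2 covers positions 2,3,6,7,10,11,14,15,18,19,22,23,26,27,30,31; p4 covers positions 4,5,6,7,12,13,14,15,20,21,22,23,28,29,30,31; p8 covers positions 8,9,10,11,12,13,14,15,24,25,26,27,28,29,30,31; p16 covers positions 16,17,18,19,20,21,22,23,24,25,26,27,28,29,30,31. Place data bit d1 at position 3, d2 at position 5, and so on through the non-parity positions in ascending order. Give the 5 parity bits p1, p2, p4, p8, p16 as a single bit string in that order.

Place data bits at non-power-of-two positions: b3=1, b5=0, b6=0, b7=1, b9=0, b10=0, b11=1, b12=0, b13=0, b14=1, b15=0, b17=0, b18=1, b19=0, b20=0, b21=0, b22=1, b23=0, b24=0, b25=1, b26=1, b27=0, b28=0, b29=0, b30=0, b31=0.
p1 = XOR of data positions {3,5,7,9,11,13,15,17,19,21,23,25,27,29,31} = 1⊕0⊕1⊕0⊕1⊕0⊕0⊕0⊕0⊕0⊕0⊕1⊕0⊕0⊕0 = 0
p2 = XOR of data positions {3,6,7,10,11,14,15,18,19,22,23,26,27,30,31} = 1⊕0⊕1⊕0⊕1⊕1⊕0⊕1⊕0⊕1⊕0⊕1⊕0⊕0⊕0 = 1
p4 = XOR of data positions {5,6,7,12,13,14,15,20,21,22,23,28,29,30,31} = 0⊕0⊕1⊕0⊕0⊕1⊕0⊕0⊕0⊕1⊕0⊕0⊕0⊕0⊕0 = 1
p8 = XOR of data positions {9,10,11,12,13,14,15,24,25,26,27,28,29,30,31} = 0⊕0⊕1⊕0⊕0⊕1⊕0⊕0⊕1⊕1⊕0⊕0⊕0⊕0⊕0 = 0
p16 = XOR of data positions {17,18,19,20,21,22,23,24,25,26,27,28,29,30,31} = 0⊕1⊕0⊕0⊕0⊕1⊕0⊕0⊕1⊕1⊕0⊕0⊕0⊕0⊕0 = 0
Parity bits p1,p2,p4,p8,p16 = 01100

01100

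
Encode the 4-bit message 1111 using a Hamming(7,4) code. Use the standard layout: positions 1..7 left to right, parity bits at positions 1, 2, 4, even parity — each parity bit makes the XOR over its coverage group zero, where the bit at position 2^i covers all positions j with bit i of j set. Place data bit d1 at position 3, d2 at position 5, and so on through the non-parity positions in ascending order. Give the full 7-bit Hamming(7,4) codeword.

Place data bits at non-power-of-two positions: b3=1, b5=1, b6=1, b7=1.
p1 = XOR of data positions {3,5,7} = 1⊕1⊕1 = 1
p2 = XOR of data positions {3,6,7} = 1⊕1⊕1 = 1
p4 = XOR of data positions {5,6,7} = 1⊕1⊕1 = 1
Codeword b1..b7 = 1111111

1111111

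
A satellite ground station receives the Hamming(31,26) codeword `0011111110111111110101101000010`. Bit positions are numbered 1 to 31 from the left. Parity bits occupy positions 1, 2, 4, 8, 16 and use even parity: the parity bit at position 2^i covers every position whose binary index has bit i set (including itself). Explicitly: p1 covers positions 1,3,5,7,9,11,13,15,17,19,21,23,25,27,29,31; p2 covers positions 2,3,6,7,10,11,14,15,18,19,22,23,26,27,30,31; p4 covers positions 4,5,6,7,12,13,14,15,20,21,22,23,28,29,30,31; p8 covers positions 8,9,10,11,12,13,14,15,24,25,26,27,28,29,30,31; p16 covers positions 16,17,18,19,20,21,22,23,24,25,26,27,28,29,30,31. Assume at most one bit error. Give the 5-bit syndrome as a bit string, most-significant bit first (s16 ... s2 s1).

s1: b1⊕b3⊕b5⊕b7⊕b9⊕b11⊕b13⊕b15⊕b17⊕b19⊕b21⊕b23⊕b25⊕b27⊕b29⊕b31 = 0⊕1⊕1⊕1⊕1⊕1⊕1⊕1⊕1⊕0⊕0⊕1⊕1⊕0⊕0⊕0 = 0
s2: b2⊕b3⊕b6⊕b7⊕b10⊕b11⊕b14⊕b15⊕b18⊕b19⊕b22⊕b23⊕b26⊕b27⊕b30⊕b31 = 0⊕1⊕1⊕1⊕0⊕1⊕1⊕1⊕1⊕0⊕1⊕1⊕0⊕0⊕1⊕0 = 0
s4: b4⊕b5⊕b6⊕b7⊕b12⊕b13⊕b14⊕b15⊕b20⊕b21⊕b22⊕b23⊕b28⊕b29⊕b30⊕b31 = 1⊕1⊕1⊕1⊕1⊕1⊕1⊕1⊕1⊕0⊕1⊕1⊕0⊕0⊕1⊕0 = 0
s8: b8⊕b9⊕b10⊕b11⊕b12⊕b13⊕b14⊕b15⊕b24⊕b25⊕b26⊕b27⊕b28⊕b29⊕b30⊕b31 = 1⊕1⊕0⊕1⊕1⊕1⊕1⊕1⊕0⊕1⊕0⊕0⊕0⊕0⊕1⊕0 = 1
s16: b16⊕b17⊕b18⊕b19⊕b20⊕b21⊕b22⊕b23⊕b24⊕b25⊕b26⊕b27⊕b28⊕b29⊕b30⊕b31 = 1⊕1⊕1⊕0⊕1⊕0⊕1⊕1⊕0⊕1⊕0⊕0⊕0⊕0⊕1⊕0 = 0
Syndrome (s16...s1) = 01000 → position 8.

01000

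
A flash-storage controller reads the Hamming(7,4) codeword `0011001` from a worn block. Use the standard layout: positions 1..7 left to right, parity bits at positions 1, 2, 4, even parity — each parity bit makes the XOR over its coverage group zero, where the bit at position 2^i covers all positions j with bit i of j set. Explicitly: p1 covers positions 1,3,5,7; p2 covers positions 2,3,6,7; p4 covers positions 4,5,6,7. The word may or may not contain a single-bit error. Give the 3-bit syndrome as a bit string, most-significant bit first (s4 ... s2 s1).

s1: b1⊕b3⊕b5⊕b7 = 0⊕1⊕0⊕1 = 0
s2: b2⊕b3⊕b6⊕b7 = 0⊕1⊕0⊕1 = 0
s4: b4⊕b5⊕b6⊕b7 = 1⊕0⊕0⊕1 = 0
Syndrome (s4...s1) = 000 → position 0 (no error).

000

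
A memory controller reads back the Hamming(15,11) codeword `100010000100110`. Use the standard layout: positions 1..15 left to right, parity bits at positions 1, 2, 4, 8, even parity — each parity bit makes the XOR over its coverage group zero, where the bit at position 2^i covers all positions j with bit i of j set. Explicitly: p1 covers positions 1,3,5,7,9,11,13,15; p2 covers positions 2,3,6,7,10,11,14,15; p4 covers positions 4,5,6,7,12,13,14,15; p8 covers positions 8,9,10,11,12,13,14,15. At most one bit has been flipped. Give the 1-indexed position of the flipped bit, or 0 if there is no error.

s1: b1⊕b3⊕b5⊕b7⊕b9⊕b11⊕b13⊕b15 = 1⊕0⊕1⊕0⊕0⊕0⊕1⊕0 = 1
s2: b2⊕b3⊕b6⊕b7⊕b10⊕b11⊕b14⊕b15 = 0⊕0⊕0⊕0⊕1⊕0⊕1⊕0 = 0
s4: b4⊕b5⊕b6⊕b7⊕b12⊕b13⊕b14⊕b15 = 0⊕1⊕0⊕0⊕0⊕1⊕1⊕0 = 1
s8: b8⊕b9⊕b10⊕b11⊕b12⊕b13⊕b14⊕b15 = 0⊕0⊕1⊕0⊕0⊕1⊕1⊕0 = 1
Syndrome (s8...s1) = 1101 → position 13.

13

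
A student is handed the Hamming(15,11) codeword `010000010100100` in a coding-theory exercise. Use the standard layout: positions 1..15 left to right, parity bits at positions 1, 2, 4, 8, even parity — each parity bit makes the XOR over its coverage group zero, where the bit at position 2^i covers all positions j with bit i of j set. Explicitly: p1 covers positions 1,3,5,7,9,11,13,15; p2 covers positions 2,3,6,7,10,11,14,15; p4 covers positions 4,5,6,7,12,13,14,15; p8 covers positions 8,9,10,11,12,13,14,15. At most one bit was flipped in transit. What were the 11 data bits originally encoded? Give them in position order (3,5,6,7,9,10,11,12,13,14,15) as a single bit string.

00000100000

s1: b1⊕b3⊕b5⊕b7⊕b9⊕b11⊕b13⊕b15 = 0⊕0⊕0⊕0⊕0⊕0⊕1⊕0 = 1
s2: b2⊕b3⊕b6⊕b7⊕b10⊕b11⊕b14⊕b15 = 1⊕0⊕0⊕0⊕1⊕0⊕0⊕0 = 0
s4: b4⊕b5⊕b6⊕b7⊕b12⊕b13⊕b14⊕b15 = 0⊕0⊕0⊕0⊕0⊕1⊕0⊕0 = 1
s8: b8⊕b9⊕b10⊕b11⊕b12⊕b13⊕b14⊕b15 = 1⊕0⊕1⊕0⊕0⊕1⊕0⊕0 = 1
Syndrome (s8...s1) = 1101 → position 13.
Flip bit 13: corrected codeword = 010000010100000
Data bits at positions 3,5,6,7,9,10,11,12,13,14,15: 00000100000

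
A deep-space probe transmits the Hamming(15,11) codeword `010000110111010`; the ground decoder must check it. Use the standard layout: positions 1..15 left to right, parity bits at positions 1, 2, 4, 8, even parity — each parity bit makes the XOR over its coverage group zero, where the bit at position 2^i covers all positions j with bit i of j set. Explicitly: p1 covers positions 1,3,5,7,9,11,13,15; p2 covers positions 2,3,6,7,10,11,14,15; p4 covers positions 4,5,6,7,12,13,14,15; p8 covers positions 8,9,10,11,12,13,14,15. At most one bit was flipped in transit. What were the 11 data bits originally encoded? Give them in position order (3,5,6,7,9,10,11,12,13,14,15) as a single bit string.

00010111000

s1: b1⊕b3⊕b5⊕b7⊕b9⊕b11⊕b13⊕b15 = 0⊕0⊕0⊕1⊕0⊕1⊕0⊕0 = 0
s2: b2⊕b3⊕b6⊕b7⊕b10⊕b11⊕b14⊕b15 = 1⊕0⊕0⊕1⊕1⊕1⊕1⊕0 = 1
s4: b4⊕b5⊕b6⊕b7⊕b12⊕b13⊕b14⊕b15 = 0⊕0⊕0⊕1⊕1⊕0⊕1⊕0 = 1
s8: b8⊕b9⊕b10⊕b11⊕b12⊕b13⊕b14⊕b15 = 1⊕0⊕1⊕1⊕1⊕0⊕1⊕0 = 1
Syndrome (s8...s1) = 1110 → position 14.
Flip bit 14: corrected codeword = 010000110111000
Data bits at positions 3,5,6,7,9,10,11,12,13,14,15: 00010111000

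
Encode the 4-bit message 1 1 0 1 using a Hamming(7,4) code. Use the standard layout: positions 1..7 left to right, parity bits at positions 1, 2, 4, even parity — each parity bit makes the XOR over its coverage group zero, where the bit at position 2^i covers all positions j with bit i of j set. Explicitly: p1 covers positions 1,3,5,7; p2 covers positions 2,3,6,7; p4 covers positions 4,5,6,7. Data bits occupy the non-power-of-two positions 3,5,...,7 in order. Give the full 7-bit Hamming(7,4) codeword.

1010101

Place data bits at non-power-of-two positions: b3=1, b5=1, b6=0, b7=1.
p1 = XOR of data positions {3,5,7} = 1⊕1⊕1 = 1
p2 = XOR of data positions {3,6,7} = 1⊕0⊕1 = 0
p4 = XOR of data positions {5,6,7} = 1⊕0⊕1 = 0
Codeword b1..b7 = 1010101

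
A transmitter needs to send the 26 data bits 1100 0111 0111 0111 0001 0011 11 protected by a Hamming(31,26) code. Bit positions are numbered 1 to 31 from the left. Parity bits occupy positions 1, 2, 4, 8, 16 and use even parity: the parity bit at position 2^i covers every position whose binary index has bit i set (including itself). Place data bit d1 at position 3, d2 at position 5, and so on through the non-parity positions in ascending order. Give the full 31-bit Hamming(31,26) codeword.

0010100001110111101110001001111

Place data bits at non-power-of-two positions: b3=1, b5=1, b6=0, b7=0, b9=0, b10=1, b11=1, b12=1, b13=0, b14=1, b15=1, b17=1, b18=0, b19=1, b20=1, b21=1, b22=0, b23=0, b24=0, b25=1, b26=0, b27=0, b28=1, b29=1, b30=1, b31=1.
p1 = XOR of data positions {3,5,7,9,11,13,15,17,19,21,23,25,27,29,31} = 1⊕1⊕0⊕0⊕1⊕0⊕1⊕1⊕1⊕1⊕0⊕1⊕0⊕1⊕1 = 0
p2 = XOR of data positions {3,6,7,10,11,14,15,18,19,22,23,26,27,30,31} = 1⊕0⊕0⊕1⊕1⊕1⊕1⊕0⊕1⊕0⊕0⊕0⊕0⊕1⊕1 = 0
p4 = XOR of data positions {5,6,7,12,13,14,15,20,21,22,23,28,29,30,31} = 1⊕0⊕0⊕1⊕0⊕1⊕1⊕1⊕1⊕0⊕0⊕1⊕1⊕1⊕1 = 0
p8 = XOR of data positions {9,10,11,12,13,14,15,24,25,26,27,28,29,30,31} = 0⊕1⊕1⊕1⊕0⊕1⊕1⊕0⊕1⊕0⊕0⊕1⊕1⊕1⊕1 = 0
p16 = XOR of data positions {17,18,19,20,21,22,23,24,25,26,27,28,29,30,31} = 1⊕0⊕1⊕1⊕1⊕0⊕0⊕0⊕1⊕0⊕0⊕1⊕1⊕1⊕1 = 1
Codeword b1..b31 = 0010100001110111101110001001111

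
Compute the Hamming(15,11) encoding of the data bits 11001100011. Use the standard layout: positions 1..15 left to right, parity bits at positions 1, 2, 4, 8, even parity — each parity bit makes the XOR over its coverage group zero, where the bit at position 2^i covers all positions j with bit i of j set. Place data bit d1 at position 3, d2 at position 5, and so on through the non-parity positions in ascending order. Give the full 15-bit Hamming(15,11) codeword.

001110001100011

Place data bits at non-power-of-two positions: b3=1, b5=1, b6=0, b7=0, b9=1, b10=1, b11=0, b12=0, b13=0, b14=1, b15=1.
p1 = XOR of data positions {3,5,7,9,11,13,15} = 1⊕1⊕0⊕1⊕0⊕0⊕1 = 0
p2 = XOR of data positions {3,6,7,10,11,14,15} = 1⊕0⊕0⊕1⊕0⊕1⊕1 = 0
p4 = XOR of data positions {5,6,7,12,13,14,15} = 1⊕0⊕0⊕0⊕0⊕1⊕1 = 1
p8 = XOR of data positions {9,10,11,12,13,14,15} = 1⊕1⊕0⊕0⊕0⊕1⊕1 = 0
Codeword b1..b15 = 001110001100011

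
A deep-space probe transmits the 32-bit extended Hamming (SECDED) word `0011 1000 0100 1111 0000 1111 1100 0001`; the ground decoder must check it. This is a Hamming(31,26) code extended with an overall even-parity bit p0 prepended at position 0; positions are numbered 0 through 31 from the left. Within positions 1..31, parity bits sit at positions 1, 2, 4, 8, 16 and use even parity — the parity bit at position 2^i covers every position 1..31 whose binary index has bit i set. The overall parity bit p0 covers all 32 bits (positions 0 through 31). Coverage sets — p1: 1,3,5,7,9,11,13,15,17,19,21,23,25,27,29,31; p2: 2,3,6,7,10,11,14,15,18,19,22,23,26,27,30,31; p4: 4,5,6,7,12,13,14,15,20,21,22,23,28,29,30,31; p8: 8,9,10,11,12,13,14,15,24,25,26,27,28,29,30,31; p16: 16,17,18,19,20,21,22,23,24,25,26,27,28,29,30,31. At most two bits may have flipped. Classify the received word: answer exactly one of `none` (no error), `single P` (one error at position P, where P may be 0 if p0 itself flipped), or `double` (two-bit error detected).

single 18

s1: b1⊕b3⊕b5⊕b7⊕b9⊕b11⊕b13⊕b15⊕b17⊕b19⊕b21⊕b23⊕b25⊕b27⊕b29⊕b31 = 0⊕1⊕0⊕0⊕1⊕0⊕1⊕1⊕0⊕0⊕1⊕1⊕1⊕0⊕0⊕1 = 0
s2: b2⊕b3⊕b6⊕b7⊕b10⊕b11⊕b14⊕b15⊕b18⊕b19⊕b22⊕b23⊕b26⊕b27⊕b30⊕b31 = 1⊕1⊕0⊕0⊕0⊕0⊕1⊕1⊕0⊕0⊕1⊕1⊕0⊕0⊕0⊕1 = 1
s4: b4⊕b5⊕b6⊕b7⊕b12⊕b13⊕b14⊕b15⊕b20⊕b21⊕b22⊕b23⊕b28⊕b29⊕b30⊕b31 = 1⊕0⊕0⊕0⊕1⊕1⊕1⊕1⊕1⊕1⊕1⊕1⊕0⊕0⊕0⊕1 = 0
s8: b8⊕b9⊕b10⊕b11⊕b12⊕b13⊕b14⊕b15⊕b24⊕b25⊕b26⊕b27⊕b28⊕b29⊕b30⊕b31 = 0⊕1⊕0⊕0⊕1⊕1⊕1⊕1⊕1⊕1⊕0⊕0⊕0⊕0⊕0⊕1 = 0
s16: b16⊕b17⊕b18⊕b19⊕b20⊕b21⊕b22⊕b23⊕b24⊕b25⊕b26⊕b27⊕b28⊕b29⊕b30⊕b31 = 0⊕0⊕0⊕0⊕1⊕1⊕1⊕1⊕1⊕1⊕0⊕0⊕0⊕0⊕0⊕1 = 1
Syndrome (s16...s1) = 10010 → position 18.
Overall parity (XOR of all 32 bits, including p0): 0⊕0⊕1⊕1⊕1⊕0⊕0⊕0⊕0⊕1⊕0⊕0⊕1⊕1⊕1⊕1⊕0⊕0⊕0⊕0⊕1⊕1⊕1⊕1⊕1⊕1⊕0⊕0⊕0⊕0⊕0⊕1 = 1
Overall=1, syndrome position=18 → single-bit error at position 18.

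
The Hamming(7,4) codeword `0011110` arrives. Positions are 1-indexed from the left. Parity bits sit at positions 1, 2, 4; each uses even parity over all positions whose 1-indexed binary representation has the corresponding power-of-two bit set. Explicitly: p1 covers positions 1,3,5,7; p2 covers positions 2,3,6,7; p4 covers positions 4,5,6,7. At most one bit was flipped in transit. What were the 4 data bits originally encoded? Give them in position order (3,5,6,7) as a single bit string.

s1: b1⊕b3⊕b5⊕b7 = 0⊕1⊕1⊕0 = 0
s2: b2⊕b3⊕b6⊕b7 = 0⊕1⊕1⊕0 = 0
s4: b4⊕b5⊕b6⊕b7 = 1⊕1⊕1⊕0 = 1
Syndrome (s4...s1) = 100 → position 4.
Flip bit 4: corrected codeword = 0010110
Data bits at positions 3,5,6,7: 1110

1110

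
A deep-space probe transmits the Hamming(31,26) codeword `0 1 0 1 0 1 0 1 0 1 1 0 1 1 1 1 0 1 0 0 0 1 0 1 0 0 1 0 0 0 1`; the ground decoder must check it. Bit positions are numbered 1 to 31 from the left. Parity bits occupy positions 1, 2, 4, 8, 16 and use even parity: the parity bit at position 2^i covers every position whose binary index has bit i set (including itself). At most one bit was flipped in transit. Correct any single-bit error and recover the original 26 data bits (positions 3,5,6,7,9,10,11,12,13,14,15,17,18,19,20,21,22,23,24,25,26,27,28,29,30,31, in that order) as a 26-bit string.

00100110011010001010010001

s1: b1⊕b3⊕b5⊕b7⊕b9⊕b11⊕b13⊕b15⊕b17⊕b19⊕b21⊕b23⊕b25⊕b27⊕b29⊕b31 = 0⊕0⊕0⊕0⊕0⊕1⊕1⊕1⊕0⊕0⊕0⊕0⊕0⊕1⊕0⊕1 = 1
s2: b2⊕b3⊕b6⊕b7⊕b10⊕b11⊕b14⊕b15⊕b18⊕b19⊕b22⊕b23⊕b26⊕b27⊕b30⊕b31 = 1⊕0⊕1⊕0⊕1⊕1⊕1⊕1⊕1⊕0⊕1⊕0⊕0⊕1⊕0⊕1 = 0
s4: b4⊕b5⊕b6⊕b7⊕b12⊕b13⊕b14⊕b15⊕b20⊕b21⊕b22⊕b23⊕b28⊕b29⊕b30⊕b31 = 1⊕0⊕1⊕0⊕0⊕1⊕1⊕1⊕0⊕0⊕1⊕0⊕0⊕0⊕0⊕1 = 1
s8: b8⊕b9⊕b10⊕b11⊕b12⊕b13⊕b14⊕b15⊕b24⊕b25⊕b26⊕b27⊕b28⊕b29⊕b30⊕b31 = 1⊕0⊕1⊕1⊕0⊕1⊕1⊕1⊕1⊕0⊕0⊕1⊕0⊕0⊕0⊕1 = 1
s16: b16⊕b17⊕b18⊕b19⊕b20⊕b21⊕b22⊕b23⊕b24⊕b25⊕b26⊕b27⊕b28⊕b29⊕b30⊕b31 = 1⊕0⊕1⊕0⊕0⊕0⊕1⊕0⊕1⊕0⊕0⊕1⊕0⊕0⊕0⊕1 = 0
Syndrome (s16...s1) = 01101 → position 13.
Flip bit 13: corrected codeword = 0101010101100111010001010010001
Data bits at positions 3,5,6,7,9,10,11,12,13,14,15,17,18,19,20,21,22,23,24,25,26,27,28,29,30,31: 00100110011010001010010001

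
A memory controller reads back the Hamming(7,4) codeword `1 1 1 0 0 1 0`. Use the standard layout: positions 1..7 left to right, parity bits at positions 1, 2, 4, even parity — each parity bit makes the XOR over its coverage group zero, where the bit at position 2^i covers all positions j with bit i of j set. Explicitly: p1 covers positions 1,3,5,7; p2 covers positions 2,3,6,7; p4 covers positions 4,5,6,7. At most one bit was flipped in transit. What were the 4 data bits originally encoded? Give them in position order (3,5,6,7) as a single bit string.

1000

s1: b1⊕b3⊕b5⊕b7 = 1⊕1⊕0⊕0 = 0
s2: b2⊕b3⊕b6⊕b7 = 1⊕1⊕1⊕0 = 1
s4: b4⊕b5⊕b6⊕b7 = 0⊕0⊕1⊕0 = 1
Syndrome (s4...s1) = 110 → position 6.
Flip bit 6: corrected codeword = 1110000
Data bits at positions 3,5,6,7: 1000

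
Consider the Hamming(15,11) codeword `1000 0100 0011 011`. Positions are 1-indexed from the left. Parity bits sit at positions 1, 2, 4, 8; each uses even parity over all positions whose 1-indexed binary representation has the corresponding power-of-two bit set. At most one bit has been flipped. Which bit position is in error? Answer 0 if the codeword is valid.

s1: b1⊕b3⊕b5⊕b7⊕b9⊕b11⊕b13⊕b15 = 1⊕0⊕0⊕0⊕0⊕1⊕0⊕1 = 1
s2: b2⊕b3⊕b6⊕b7⊕b10⊕b11⊕b14⊕b15 = 0⊕0⊕1⊕0⊕0⊕1⊕1⊕1 = 0
s4: b4⊕b5⊕b6⊕b7⊕b12⊕b13⊕b14⊕b15 = 0⊕0⊕1⊕0⊕1⊕0⊕1⊕1 = 0
s8: b8⊕b9⊕b10⊕b11⊕b12⊕b13⊕b14⊕b15 = 0⊕0⊕0⊕1⊕1⊕0⊕1⊕1 = 0
Syndrome (s8...s1) = 0001 → position 1.

1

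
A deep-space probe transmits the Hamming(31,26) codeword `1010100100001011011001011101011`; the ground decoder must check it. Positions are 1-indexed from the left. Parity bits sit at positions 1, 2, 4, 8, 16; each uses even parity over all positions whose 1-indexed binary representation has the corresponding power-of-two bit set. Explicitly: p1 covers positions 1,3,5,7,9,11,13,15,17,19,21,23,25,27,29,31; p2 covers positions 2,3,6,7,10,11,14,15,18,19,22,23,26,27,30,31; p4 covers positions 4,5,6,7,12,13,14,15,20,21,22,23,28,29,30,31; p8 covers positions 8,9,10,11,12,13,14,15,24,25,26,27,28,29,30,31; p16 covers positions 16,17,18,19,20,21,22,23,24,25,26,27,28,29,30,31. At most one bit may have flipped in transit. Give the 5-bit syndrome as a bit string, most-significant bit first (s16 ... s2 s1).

01100

s1: b1⊕b3⊕b5⊕b7⊕b9⊕b11⊕b13⊕b15⊕b17⊕b19⊕b21⊕b23⊕b25⊕b27⊕b29⊕b31 = 1⊕1⊕1⊕0⊕0⊕0⊕1⊕1⊕0⊕1⊕0⊕0⊕1⊕0⊕0⊕1 = 0
s2: b2⊕b3⊕b6⊕b7⊕b10⊕b11⊕b14⊕b15⊕b18⊕b19⊕b22⊕b23⊕b26⊕b27⊕b30⊕b31 = 0⊕1⊕0⊕0⊕0⊕0⊕0⊕1⊕1⊕1⊕1⊕0⊕1⊕0⊕1⊕1 = 0
s4: b4⊕b5⊕b6⊕b7⊕b12⊕b13⊕b14⊕b15⊕b20⊕b21⊕b22⊕b23⊕b28⊕b29⊕b30⊕b31 = 0⊕1⊕0⊕0⊕0⊕1⊕0⊕1⊕0⊕0⊕1⊕0⊕1⊕0⊕1⊕1 = 1
s8: b8⊕b9⊕b10⊕b11⊕b12⊕b13⊕b14⊕b15⊕b24⊕b25⊕b26⊕b27⊕b28⊕b29⊕b30⊕b31 = 1⊕0⊕0⊕0⊕0⊕1⊕0⊕1⊕1⊕1⊕1⊕0⊕1⊕0⊕1⊕1 = 1
s16: b16⊕b17⊕b18⊕b19⊕b20⊕b21⊕b22⊕b23⊕b24⊕b25⊕b26⊕b27⊕b28⊕b29⊕b30⊕b31 = 1⊕0⊕1⊕1⊕0⊕0⊕1⊕0⊕1⊕1⊕1⊕0⊕1⊕0⊕1⊕1 = 0
Syndrome (s16...s1) = 01100 → position 12.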